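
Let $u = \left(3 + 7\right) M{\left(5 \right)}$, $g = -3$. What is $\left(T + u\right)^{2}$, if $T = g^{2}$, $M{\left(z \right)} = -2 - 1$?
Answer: $441$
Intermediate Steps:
$M{\left(z \right)} = -3$
$u = -30$ ($u = \left(3 + 7\right) \left(-3\right) = 10 \left(-3\right) = -30$)
$T = 9$ ($T = \left(-3\right)^{2} = 9$)
$\left(T + u\right)^{2} = \left(9 - 30\right)^{2} = \left(-21\right)^{2} = 441$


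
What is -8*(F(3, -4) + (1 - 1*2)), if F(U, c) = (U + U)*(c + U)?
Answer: 56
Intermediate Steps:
F(U, c) = 2*U*(U + c) (F(U, c) = (2*U)*(U + c) = 2*U*(U + c))
-8*(F(3, -4) + (1 - 1*2)) = -8*(2*3*(3 - 4) + (1 - 1*2)) = -8*(2*3*(-1) + (1 - 2)) = -8*(-6 - 1) = -8*(-7) = 56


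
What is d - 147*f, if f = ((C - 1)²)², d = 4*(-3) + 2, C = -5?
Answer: -190522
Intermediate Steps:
d = -10 (d = -12 + 2 = -10)
f = 1296 (f = ((-5 - 1)²)² = ((-6)²)² = 36² = 1296)
d - 147*f = -10 - 147*1296 = -10 - 190512 = -190522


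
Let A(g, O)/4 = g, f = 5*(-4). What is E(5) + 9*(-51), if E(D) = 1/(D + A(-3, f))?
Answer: -3214/7 ≈ -459.14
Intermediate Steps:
f = -20
A(g, O) = 4*g
E(D) = 1/(-12 + D) (E(D) = 1/(D + 4*(-3)) = 1/(D - 12) = 1/(-12 + D))
E(5) + 9*(-51) = 1/(-12 + 5) + 9*(-51) = 1/(-7) - 459 = -1/7 - 459 = -3214/7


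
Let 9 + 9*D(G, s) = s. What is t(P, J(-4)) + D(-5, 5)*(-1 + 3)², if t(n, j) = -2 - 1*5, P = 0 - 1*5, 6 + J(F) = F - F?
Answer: -79/9 ≈ -8.7778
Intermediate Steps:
J(F) = -6 (J(F) = -6 + (F - F) = -6 + 0 = -6)
D(G, s) = -1 + s/9
P = -5 (P = 0 - 5 = -5)
t(n, j) = -7 (t(n, j) = -2 - 5 = -7)
t(P, J(-4)) + D(-5, 5)*(-1 + 3)² = -7 + (-1 + (⅑)*5)*(-1 + 3)² = -7 + (-1 + 5/9)*2² = -7 - 4/9*4 = -7 - 16/9 = -79/9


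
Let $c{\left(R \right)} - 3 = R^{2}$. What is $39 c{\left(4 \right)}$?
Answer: $741$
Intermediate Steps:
$c{\left(R \right)} = 3 + R^{2}$
$39 c{\left(4 \right)} = 39 \left(3 + 4^{2}\right) = 39 \left(3 + 16\right) = 39 \cdot 19 = 741$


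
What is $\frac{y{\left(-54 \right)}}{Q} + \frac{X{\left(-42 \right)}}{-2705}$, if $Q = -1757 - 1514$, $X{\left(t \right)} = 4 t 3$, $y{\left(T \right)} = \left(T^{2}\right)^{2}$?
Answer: $- \frac{22999117896}{8848055} \approx -2599.3$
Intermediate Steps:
$y{\left(T \right)} = T^{4}$
$X{\left(t \right)} = 12 t$
$Q = -3271$
$\frac{y{\left(-54 \right)}}{Q} + \frac{X{\left(-42 \right)}}{-2705} = \frac{\left(-54\right)^{4}}{-3271} + \frac{12 \left(-42\right)}{-2705} = 8503056 \left(- \frac{1}{3271}\right) - - \frac{504}{2705} = - \frac{8503056}{3271} + \frac{504}{2705} = - \frac{22999117896}{8848055}$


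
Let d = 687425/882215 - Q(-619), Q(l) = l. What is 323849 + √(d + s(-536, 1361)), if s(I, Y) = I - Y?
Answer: 323849 + I*√39762606748367/176443 ≈ 3.2385e+5 + 35.738*I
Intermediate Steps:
d = 109355702/176443 (d = 687425/882215 - 1*(-619) = 687425*(1/882215) + 619 = 137485/176443 + 619 = 109355702/176443 ≈ 619.78)
323849 + √(d + s(-536, 1361)) = 323849 + √(109355702/176443 + (-536 - 1*1361)) = 323849 + √(109355702/176443 + (-536 - 1361)) = 323849 + √(109355702/176443 - 1897) = 323849 + √(-225356669/176443) = 323849 + I*√39762606748367/176443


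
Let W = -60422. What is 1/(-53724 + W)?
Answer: -1/114146 ≈ -8.7607e-6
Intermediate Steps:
1/(-53724 + W) = 1/(-53724 - 60422) = 1/(-114146) = -1/114146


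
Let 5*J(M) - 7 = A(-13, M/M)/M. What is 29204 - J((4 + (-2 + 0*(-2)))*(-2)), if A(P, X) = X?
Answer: 584053/20 ≈ 29203.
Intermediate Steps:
J(M) = 7/5 + 1/(5*M) (J(M) = 7/5 + ((M/M)/M)/5 = 7/5 + (1/M)/5 = 7/5 + 1/(5*M))
29204 - J((4 + (-2 + 0*(-2)))*(-2)) = 29204 - (1 + 7*((4 + (-2 + 0*(-2)))*(-2)))/(5*((4 + (-2 + 0*(-2)))*(-2))) = 29204 - (1 + 7*((4 + (-2 + 0))*(-2)))/(5*((4 + (-2 + 0))*(-2))) = 29204 - (1 + 7*((4 - 2)*(-2)))/(5*((4 - 2)*(-2))) = 29204 - (1 + 7*(2*(-2)))/(5*(2*(-2))) = 29204 - (1 + 7*(-4))/(5*(-4)) = 29204 - (-1)*(1 - 28)/(5*4) = 29204 - (-1)*(-27)/(5*4) = 29204 - 1*27/20 = 29204 - 27/20 = 584053/20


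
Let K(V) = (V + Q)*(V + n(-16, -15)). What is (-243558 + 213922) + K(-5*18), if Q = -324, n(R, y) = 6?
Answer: 5140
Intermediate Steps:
K(V) = (-324 + V)*(6 + V) (K(V) = (V - 324)*(V + 6) = (-324 + V)*(6 + V))
(-243558 + 213922) + K(-5*18) = (-243558 + 213922) + (-1944 + (-5*18)² - (-1590)*18) = -29636 + (-1944 + (-90)² - 318*(-90)) = -29636 + (-1944 + 8100 + 28620) = -29636 + 34776 = 5140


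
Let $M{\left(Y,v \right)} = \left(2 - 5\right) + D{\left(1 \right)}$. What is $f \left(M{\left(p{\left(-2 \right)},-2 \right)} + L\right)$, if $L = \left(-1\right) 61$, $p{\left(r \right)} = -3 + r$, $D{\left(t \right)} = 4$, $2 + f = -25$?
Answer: $1620$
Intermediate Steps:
$f = -27$ ($f = -2 - 25 = -27$)
$M{\left(Y,v \right)} = 1$ ($M{\left(Y,v \right)} = \left(2 - 5\right) + 4 = -3 + 4 = 1$)
$L = -61$
$f \left(M{\left(p{\left(-2 \right)},-2 \right)} + L\right) = - 27 \left(1 - 61\right) = \left(-27\right) \left(-60\right) = 1620$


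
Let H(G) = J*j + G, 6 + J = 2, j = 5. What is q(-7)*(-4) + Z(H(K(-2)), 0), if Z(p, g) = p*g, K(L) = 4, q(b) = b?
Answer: 28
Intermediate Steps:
J = -4 (J = -6 + 2 = -4)
H(G) = -20 + G (H(G) = -4*5 + G = -20 + G)
Z(p, g) = g*p
q(-7)*(-4) + Z(H(K(-2)), 0) = -7*(-4) + 0*(-20 + 4) = 28 + 0*(-16) = 28 + 0 = 28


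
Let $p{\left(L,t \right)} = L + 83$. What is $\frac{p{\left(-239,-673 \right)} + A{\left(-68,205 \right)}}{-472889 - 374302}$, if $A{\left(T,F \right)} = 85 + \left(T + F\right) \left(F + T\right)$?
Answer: $- \frac{18698}{847191} \approx -0.022071$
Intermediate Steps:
$p{\left(L,t \right)} = 83 + L$
$A{\left(T,F \right)} = 85 + \left(F + T\right)^{2}$ ($A{\left(T,F \right)} = 85 + \left(F + T\right) \left(F + T\right) = 85 + \left(F + T\right)^{2}$)
$\frac{p{\left(-239,-673 \right)} + A{\left(-68,205 \right)}}{-472889 - 374302} = \frac{\left(83 - 239\right) + \left(85 + \left(205 - 68\right)^{2}\right)}{-472889 - 374302} = \frac{-156 + \left(85 + 137^{2}\right)}{-847191} = \left(-156 + \left(85 + 18769\right)\right) \left(- \frac{1}{847191}\right) = \left(-156 + 18854\right) \left(- \frac{1}{847191}\right) = 18698 \left(- \frac{1}{847191}\right) = - \frac{18698}{847191}$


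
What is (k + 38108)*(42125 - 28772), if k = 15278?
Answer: 712863258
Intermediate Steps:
(k + 38108)*(42125 - 28772) = (15278 + 38108)*(42125 - 28772) = 53386*13353 = 712863258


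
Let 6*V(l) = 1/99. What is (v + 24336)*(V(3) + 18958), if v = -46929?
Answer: -84806990143/198 ≈ -4.2832e+8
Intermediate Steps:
V(l) = 1/594 (V(l) = (⅙)/99 = (⅙)*(1/99) = 1/594)
(v + 24336)*(V(3) + 18958) = (-46929 + 24336)*(1/594 + 18958) = -22593*11261053/594 = -84806990143/198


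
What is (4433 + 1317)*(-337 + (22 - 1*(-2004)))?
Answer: 9711750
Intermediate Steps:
(4433 + 1317)*(-337 + (22 - 1*(-2004))) = 5750*(-337 + (22 + 2004)) = 5750*(-337 + 2026) = 5750*1689 = 9711750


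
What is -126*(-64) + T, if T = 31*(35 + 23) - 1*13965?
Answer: -4103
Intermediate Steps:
T = -12167 (T = 31*58 - 13965 = 1798 - 13965 = -12167)
-126*(-64) + T = -126*(-64) - 12167 = 8064 - 12167 = -4103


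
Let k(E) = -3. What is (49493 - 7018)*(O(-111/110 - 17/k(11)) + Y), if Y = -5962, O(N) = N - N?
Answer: -253235950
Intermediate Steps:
O(N) = 0
(49493 - 7018)*(O(-111/110 - 17/k(11)) + Y) = (49493 - 7018)*(0 - 5962) = 42475*(-5962) = -253235950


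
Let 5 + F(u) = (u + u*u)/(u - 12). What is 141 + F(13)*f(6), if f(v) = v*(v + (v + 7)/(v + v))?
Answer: 15327/2 ≈ 7663.5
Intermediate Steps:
f(v) = v*(v + (7 + v)/(2*v)) (f(v) = v*(v + (7 + v)/((2*v))) = v*(v + (7 + v)*(1/(2*v))) = v*(v + (7 + v)/(2*v)))
F(u) = -5 + (u + u²)/(-12 + u) (F(u) = -5 + (u + u*u)/(u - 12) = -5 + (u + u²)/(-12 + u))
141 + F(13)*f(6) = 141 + ((60 + 13² - 4*13)/(-12 + 13))*(7/2 + 6² + (½)*6) = 141 + ((60 + 169 - 52)/1)*(7/2 + 36 + 3) = 141 + (1*177)*(85/2) = 141 + 177*(85/2) = 141 + 15045/2 = 15327/2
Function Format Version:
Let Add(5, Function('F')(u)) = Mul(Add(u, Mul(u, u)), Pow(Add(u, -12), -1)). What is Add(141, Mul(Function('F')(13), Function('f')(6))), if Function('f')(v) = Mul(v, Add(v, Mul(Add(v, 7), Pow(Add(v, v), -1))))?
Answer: Rational(15327, 2) ≈ 7663.5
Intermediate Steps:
Function('f')(v) = Mul(v, Add(v, Mul(Rational(1, 2), Pow(v, -1), Add(7, v)))) (Function('f')(v) = Mul(v, Add(v, Mul(Add(7, v), Pow(Mul(2, v), -1)))) = Mul(v, Add(v, Mul(Add(7, v), Mul(Rational(1, 2), Pow(v, -1))))) = Mul(v, Add(v, Mul(Rational(1, 2), Pow(v, -1), Add(7, v)))))
Function('F')(u) = Add(-5, Mul(Pow(Add(-12, u), -1), Add(u, Pow(u, 2)))) (Function('F')(u) = Add(-5, Mul(Add(u, Mul(u, u)), Pow(Add(u, -12), -1))) = Add(-5, Mul(Add(u, Pow(u, 2)), Pow(Add(-12, u), -1))) = Add(-5, Mul(Pow(Add(-12, u), -1), Add(u, Pow(u, 2)))))
Add(141, Mul(Function('F')(13), Function('f')(6))) = Add(141, Mul(Mul(Pow(Add(-12, 13), -1), Add(60, Pow(13, 2), Mul(-4, 13))), Add(Rational(7, 2), Pow(6, 2), Mul(Rational(1, 2), 6)))) = Add(141, Mul(Mul(Pow(1, -1), Add(60, 169, -52)), Add(Rational(7, 2), 36, 3))) = Add(141, Mul(Mul(1, 177), Rational(85, 2))) = Add(141, Mul(177, Rational(85, 2))) = Add(141, Rational(15045, 2)) = Rational(15327, 2)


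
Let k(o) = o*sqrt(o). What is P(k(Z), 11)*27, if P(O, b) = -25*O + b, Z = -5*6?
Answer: 297 + 20250*I*sqrt(30) ≈ 297.0 + 1.1091e+5*I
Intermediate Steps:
Z = -30
k(o) = o**(3/2)
P(O, b) = b - 25*O
P(k(Z), 11)*27 = (11 - (-750)*I*sqrt(30))*27 = (11 + 750*I*sqrt(30))*27 = 297 + 20250*I*sqrt(30)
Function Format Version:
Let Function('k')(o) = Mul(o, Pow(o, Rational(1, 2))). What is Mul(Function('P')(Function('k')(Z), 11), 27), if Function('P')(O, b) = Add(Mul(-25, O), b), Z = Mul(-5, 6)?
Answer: Add(297, Mul(20250, I, Pow(30, Rational(1, 2)))) ≈ Add(297.00, Mul(1.1091e+5, I))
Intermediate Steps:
Z = -30
Function('k')(o) = Pow(o, Rational(3, 2))
Function('P')(O, b) = Add(b, Mul(-25, O))
Mul(Function('P')(Function('k')(Z), 11), 27) = Mul(Add(11, Mul(-25, Pow(-30, Rational(3, 2)))), 27) = Mul(Add(11, Mul(-25, Mul(-30, I, Pow(30, Rational(1, 2))))), 27) = Mul(Add(11, Mul(750, I, Pow(30, Rational(1, 2)))), 27) = Add(297, Mul(20250, I, Pow(30, Rational(1, 2))))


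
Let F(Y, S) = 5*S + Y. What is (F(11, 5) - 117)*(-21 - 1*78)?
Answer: 8019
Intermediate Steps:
F(Y, S) = Y + 5*S
(F(11, 5) - 117)*(-21 - 1*78) = ((11 + 5*5) - 117)*(-21 - 1*78) = ((11 + 25) - 117)*(-21 - 78) = (36 - 117)*(-99) = -81*(-99) = 8019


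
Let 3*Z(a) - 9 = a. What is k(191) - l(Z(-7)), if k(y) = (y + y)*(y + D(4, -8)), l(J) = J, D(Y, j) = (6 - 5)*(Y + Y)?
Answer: 228052/3 ≈ 76017.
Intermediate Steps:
Z(a) = 3 + a/3
D(Y, j) = 2*Y (D(Y, j) = 1*(2*Y) = 2*Y)
k(y) = 2*y*(8 + y) (k(y) = (y + y)*(y + 2*4) = (2*y)*(y + 8) = (2*y)*(8 + y) = 2*y*(8 + y))
k(191) - l(Z(-7)) = 2*191*(8 + 191) - (3 + (⅓)*(-7)) = 2*191*199 - (3 - 7/3) = 76018 - 1*⅔ = 76018 - ⅔ = 228052/3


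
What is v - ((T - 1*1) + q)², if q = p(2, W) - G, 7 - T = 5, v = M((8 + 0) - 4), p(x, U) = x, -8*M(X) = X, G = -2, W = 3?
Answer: -51/2 ≈ -25.500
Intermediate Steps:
M(X) = -X/8
v = -½ (v = -((8 + 0) - 4)/8 = -(8 - 4)/8 = -⅛*4 = -½ ≈ -0.50000)
T = 2 (T = 7 - 1*5 = 7 - 5 = 2)
q = 4 (q = 2 - 1*(-2) = 2 + 2 = 4)
v - ((T - 1*1) + q)² = -½ - ((2 - 1*1) + 4)² = -½ - ((2 - 1) + 4)² = -½ - (1 + 4)² = -½ - 1*5² = -½ - 1*25 = -½ - 25 = -51/2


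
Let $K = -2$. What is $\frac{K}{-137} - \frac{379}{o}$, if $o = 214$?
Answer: $- \frac{51495}{29318} \approx -1.7564$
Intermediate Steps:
$\frac{K}{-137} - \frac{379}{o} = - \frac{2}{-137} - \frac{379}{214} = \left(-2\right) \left(- \frac{1}{137}\right) - \frac{379}{214} = \frac{2}{137} - \frac{379}{214} = - \frac{51495}{29318}$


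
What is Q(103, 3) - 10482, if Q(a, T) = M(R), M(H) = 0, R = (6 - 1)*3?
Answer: -10482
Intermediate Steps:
R = 15 (R = 5*3 = 15)
Q(a, T) = 0
Q(103, 3) - 10482 = 0 - 10482 = -10482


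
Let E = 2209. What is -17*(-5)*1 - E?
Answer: -2124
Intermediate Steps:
-17*(-5)*1 - E = -17*(-5)*1 - 1*2209 = 85*1 - 2209 = 85 - 2209 = -2124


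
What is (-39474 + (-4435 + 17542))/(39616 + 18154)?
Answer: -26367/57770 ≈ -0.45641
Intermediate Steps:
(-39474 + (-4435 + 17542))/(39616 + 18154) = (-39474 + 13107)/57770 = -26367*1/57770 = -26367/57770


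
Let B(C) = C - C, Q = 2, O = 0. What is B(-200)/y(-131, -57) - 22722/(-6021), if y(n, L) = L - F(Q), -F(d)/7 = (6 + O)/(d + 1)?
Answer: 7574/2007 ≈ 3.7738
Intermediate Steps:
F(d) = -42/(1 + d) (F(d) = -7*(6 + 0)/(d + 1) = -42/(1 + d))
B(C) = 0
y(n, L) = 14 + L (y(n, L) = L - (-42)/(1 + 2) = L - (-42)/3 = L - 1*(-14) = L + 14 = 14 + L)
B(-200)/y(-131, -57) - 22722/(-6021) = 0/(14 - 57) - 22722/(-6021) = 0/(-43) - 22722*(-1/6021) = 0*(-1/43) + 7574/2007 = 0 + 7574/2007 = 7574/2007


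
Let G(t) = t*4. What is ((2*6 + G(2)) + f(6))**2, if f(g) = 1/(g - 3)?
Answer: 3721/9 ≈ 413.44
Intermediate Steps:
f(g) = 1/(-3 + g)
G(t) = 4*t
((2*6 + G(2)) + f(6))**2 = ((2*6 + 4*2) + 1/(-3 + 6))**2 = ((12 + 8) + 1/3)**2 = (20 + 1/3)**2 = (61/3)**2 = 3721/9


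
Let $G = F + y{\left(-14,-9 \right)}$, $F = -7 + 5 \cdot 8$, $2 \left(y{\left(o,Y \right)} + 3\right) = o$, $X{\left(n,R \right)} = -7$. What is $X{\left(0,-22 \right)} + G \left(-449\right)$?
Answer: $-10334$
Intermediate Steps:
$y{\left(o,Y \right)} = -3 + \frac{o}{2}$
$F = 33$ ($F = -7 + 40 = 33$)
$G = 23$ ($G = 33 + \left(-3 + \frac{1}{2} \left(-14\right)\right) = 33 - 10 = 23$)
$X{\left(0,-22 \right)} + G \left(-449\right) = -7 + 23 \left(-449\right) = -7 - 10327 = -10334$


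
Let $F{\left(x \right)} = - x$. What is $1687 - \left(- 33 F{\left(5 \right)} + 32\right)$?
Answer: $1490$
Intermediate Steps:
$1687 - \left(- 33 F{\left(5 \right)} + 32\right) = 1687 - \left(- 33 \left(\left(-1\right) 5\right) + 32\right) = 1687 - \left(\left(-33\right) \left(-5\right) + 32\right) = 1687 - \left(165 + 32\right) = 1687 - 197 = 1490$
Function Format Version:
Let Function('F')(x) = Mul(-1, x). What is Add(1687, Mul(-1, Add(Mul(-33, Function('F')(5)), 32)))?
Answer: 1490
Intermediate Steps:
Add(1687, Mul(-1, Add(Mul(-33, Function('F')(5)), 32))) = Add(1687, Mul(-1, Add(Mul(-33, Mul(-1, 5)), 32))) = Add(1687, Mul(-1, Add(Mul(-33, -5), 32))) = Add(1687, Mul(-1, Add(165, 32))) = Add(1687, Mul(-1, 197)) = Add(1687, -197) = 1490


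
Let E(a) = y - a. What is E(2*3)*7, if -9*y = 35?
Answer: -623/9 ≈ -69.222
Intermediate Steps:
y = -35/9 (y = -1/9*35 = -35/9 ≈ -3.8889)
E(a) = -35/9 - a
E(2*3)*7 = (-35/9 - 2*3)*7 = (-35/9 - 1*6)*7 = (-35/9 - 6)*7 = -89/9*7 = -623/9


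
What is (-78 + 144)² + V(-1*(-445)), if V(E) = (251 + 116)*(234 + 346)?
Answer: 217216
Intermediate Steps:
V(E) = 212860 (V(E) = 367*580 = 212860)
(-78 + 144)² + V(-1*(-445)) = (-78 + 144)² + 212860 = 66² + 212860 = 4356 + 212860 = 217216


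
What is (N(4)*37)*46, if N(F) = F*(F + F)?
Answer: 54464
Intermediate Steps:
N(F) = 2*F² (N(F) = F*(2*F) = 2*F²)
(N(4)*37)*46 = ((2*4²)*37)*46 = ((2*16)*37)*46 = (32*37)*46 = 1184*46 = 54464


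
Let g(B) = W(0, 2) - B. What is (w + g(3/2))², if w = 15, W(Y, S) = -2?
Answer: 529/4 ≈ 132.25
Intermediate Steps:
g(B) = -2 - B
(w + g(3/2))² = (15 + (-2 - 3/2))² = (15 - 7/2)² = (23/2)² = 529/4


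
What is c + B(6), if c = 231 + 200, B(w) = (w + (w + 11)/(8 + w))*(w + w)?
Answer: 3623/7 ≈ 517.57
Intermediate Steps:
B(w) = 2*w*(w + (11 + w)/(8 + w)) (B(w) = (w + (11 + w)/(8 + w))*(2*w) = 2*w*(w + (11 + w)/(8 + w)))
c = 431
c + B(6) = 431 + 2*6*(11 + 6² + 9*6)/(8 + 6) = 431 + 2*6*(11 + 36 + 54)/14 = 431 + 2*6*(1/14)*101 = 431 + 606/7 = 3623/7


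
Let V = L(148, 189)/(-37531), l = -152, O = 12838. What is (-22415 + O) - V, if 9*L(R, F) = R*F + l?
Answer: -248837051/25983 ≈ -9576.9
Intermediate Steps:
L(R, F) = -152/9 + F*R/9 (L(R, F) = (R*F - 152)/9 = (F*R - 152)/9 = (-152 + F*R)/9 = -152/9 + F*R/9)
V = -2140/25983 (V = (-152/9 + (⅑)*189*148)/(-37531) = (-152/9 + 3108)*(-1/37531) = (27820/9)*(-1/37531) = -2140/25983 ≈ -0.082362)
(-22415 + O) - V = (-22415 + 12838) - 1*(-2140/25983) = -9577 + 2140/25983 = -248837051/25983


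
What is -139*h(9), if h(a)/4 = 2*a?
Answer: -10008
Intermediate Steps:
h(a) = 8*a (h(a) = 4*(2*a) = 8*a)
-139*h(9) = -1112*9 = -139*72 = -10008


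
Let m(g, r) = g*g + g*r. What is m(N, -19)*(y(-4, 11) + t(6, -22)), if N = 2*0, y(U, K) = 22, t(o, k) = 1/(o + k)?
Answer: 0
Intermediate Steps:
t(o, k) = 1/(k + o)
N = 0
m(g, r) = g² + g*r
m(N, -19)*(y(-4, 11) + t(6, -22)) = (0*(0 - 19))*(22 + 1/(-22 + 6)) = (0*(-19))*(22 + 1/(-16)) = 0*(22 - 1/16) = 0*(351/16) = 0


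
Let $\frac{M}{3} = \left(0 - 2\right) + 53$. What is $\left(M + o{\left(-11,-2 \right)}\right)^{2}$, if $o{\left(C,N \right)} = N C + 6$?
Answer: $32761$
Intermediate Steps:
$M = 153$ ($M = 3 \left(\left(0 - 2\right) + 53\right) = 3 \left(-2 + 53\right) = 3 \cdot 51 = 153$)
$o{\left(C,N \right)} = 6 + C N$ ($o{\left(C,N \right)} = C N + 6 = 6 + C N$)
$\left(M + o{\left(-11,-2 \right)}\right)^{2} = \left(153 + \left(6 - -22\right)\right)^{2} = \left(153 + \left(6 + 22\right)\right)^{2} = \left(153 + 28\right)^{2} = 181^{2} = 32761$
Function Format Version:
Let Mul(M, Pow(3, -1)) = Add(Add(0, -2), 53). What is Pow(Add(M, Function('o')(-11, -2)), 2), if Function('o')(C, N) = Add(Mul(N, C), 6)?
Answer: 32761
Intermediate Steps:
M = 153 (M = Mul(3, Add(Add(0, -2), 53)) = Mul(3, Add(-2, 53)) = Mul(3, 51) = 153)
Function('o')(C, N) = Add(6, Mul(C, N)) (Function('o')(C, N) = Add(Mul(C, N), 6) = Add(6, Mul(C, N)))
Pow(Add(M, Function('o')(-11, -2)), 2) = Pow(Add(153, Add(6, Mul(-11, -2))), 2) = Pow(Add(153, Add(6, 22)), 2) = Pow(Add(153, 28), 2) = Pow(181, 2) = 32761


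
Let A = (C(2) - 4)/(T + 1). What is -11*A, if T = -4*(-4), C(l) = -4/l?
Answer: 66/17 ≈ 3.8824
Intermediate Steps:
T = 16
A = -6/17 (A = (-4/2 - 4)/(16 + 1) = (-4*1/2 - 4)/17 = (-2 - 4)*(1/17) = -6*1/17 = -6/17 ≈ -0.35294)
-11*A = -11*(-6/17) = 66/17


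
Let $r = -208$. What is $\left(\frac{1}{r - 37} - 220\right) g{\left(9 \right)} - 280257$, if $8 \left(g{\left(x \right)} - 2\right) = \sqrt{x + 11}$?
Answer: $- \frac{68770767}{245} - \frac{53901 \sqrt{5}}{980} \approx -2.8082 \cdot 10^{5}$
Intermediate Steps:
$g{\left(x \right)} = 2 + \frac{\sqrt{11 + x}}{8}$ ($g{\left(x \right)} = 2 + \frac{\sqrt{x + 11}}{8} = 2 + \frac{\sqrt{11 + x}}{8}$)
$\left(\frac{1}{r - 37} - 220\right) g{\left(9 \right)} - 280257 = \left(\frac{1}{-208 - 37} - 220\right) \left(2 + \frac{\sqrt{11 + 9}}{8}\right) - 280257 = \left(\frac{1}{-245} - 220\right) \left(2 + \frac{\sqrt{20}}{8}\right) - 280257 = \left(- \frac{1}{245} - 220\right) \left(2 + \frac{2 \sqrt{5}}{8}\right) - 280257 = - \frac{53901 \left(2 + \frac{\sqrt{5}}{4}\right)}{245} - 280257 = \left(- \frac{107802}{245} - \frac{53901 \sqrt{5}}{980}\right) - 280257 = - \frac{68770767}{245} - \frac{53901 \sqrt{5}}{980}$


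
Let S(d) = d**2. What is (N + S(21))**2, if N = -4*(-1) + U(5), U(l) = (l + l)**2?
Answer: 297025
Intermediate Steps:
U(l) = 4*l**2 (U(l) = (2*l)**2 = 4*l**2)
N = 104 (N = -4*(-1) + 4*5**2 = 4 + 4*25 = 4 + 100 = 104)
(N + S(21))**2 = (104 + 21**2)**2 = (104 + 441)**2 = 545**2 = 297025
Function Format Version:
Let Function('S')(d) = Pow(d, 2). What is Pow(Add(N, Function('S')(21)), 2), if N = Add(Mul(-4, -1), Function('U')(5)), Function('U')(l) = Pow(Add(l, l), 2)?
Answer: 297025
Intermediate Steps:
Function('U')(l) = Mul(4, Pow(l, 2)) (Function('U')(l) = Pow(Mul(2, l), 2) = Mul(4, Pow(l, 2)))
N = 104 (N = Add(Mul(-4, -1), Mul(4, Pow(5, 2))) = Add(4, Mul(4, 25)) = Add(4, 100) = 104)
Pow(Add(N, Function('S')(21)), 2) = Pow(Add(104, Pow(21, 2)), 2) = Pow(Add(104, 441), 2) = Pow(545, 2) = 297025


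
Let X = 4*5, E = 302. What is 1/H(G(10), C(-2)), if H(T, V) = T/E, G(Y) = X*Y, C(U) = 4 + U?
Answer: 151/100 ≈ 1.5100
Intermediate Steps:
X = 20
G(Y) = 20*Y
H(T, V) = T/302
1/H(G(10), C(-2)) = 1/((20*10)/302) = 1/((1/302)*200) = 1/(100/151) = 151/100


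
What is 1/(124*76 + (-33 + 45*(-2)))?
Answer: 1/9301 ≈ 0.00010752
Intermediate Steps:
1/(124*76 + (-33 + 45*(-2))) = 1/(9424 + (-33 - 90)) = 1/(9424 - 123) = 1/9301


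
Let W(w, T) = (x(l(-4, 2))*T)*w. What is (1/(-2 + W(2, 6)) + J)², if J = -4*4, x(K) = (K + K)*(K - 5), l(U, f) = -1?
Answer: 5157441/20164 ≈ 255.77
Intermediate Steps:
x(K) = 2*K*(-5 + K) (x(K) = (2*K)*(-5 + K) = 2*K*(-5 + K))
J = -16
W(w, T) = 12*T*w (W(w, T) = ((2*(-1)*(-5 - 1))*T)*w = ((2*(-1)*(-6))*T)*w = (12*T)*w = 12*T*w)
(1/(-2 + W(2, 6)) + J)² = (1/(-2 + 12*6*2) - 16)² = (1/(-2 + 144) - 16)² = (1/142 - 16)² = (-2271/142)² = 5157441/20164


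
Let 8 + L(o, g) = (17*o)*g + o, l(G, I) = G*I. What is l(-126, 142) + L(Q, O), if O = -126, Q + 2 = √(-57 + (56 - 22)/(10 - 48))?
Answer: -13618 - 21410*I*√209/19 ≈ -13618.0 - 16291.0*I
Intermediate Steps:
Q = -2 + 10*I*√209/19 (Q = -2 + √(-57 + (56 - 22)/(10 - 48)) = -2 + √(-57 + 34/(-38)) = -2 + √(-57 + 34*(-1/38)) = -2 + √(-57 - 17/19) = -2 + √(-1100/19) = -2 + 10*I*√209/19 ≈ -2.0 + 7.6089*I)
L(o, g) = -8 + o + 17*g*o (L(o, g) = -8 + ((17*o)*g + o) = -8 + (17*g*o + o) = -8 + (o + 17*g*o) = -8 + o + 17*g*o)
l(-126, 142) + L(Q, O) = -126*142 + (-8 + (-2 + 10*I*√209/19) + 17*(-126)*(-2 + 10*I*√209/19)) = -17892 + (-8 + (-2 + 10*I*√209/19) + (4284 - 21420*I*√209/19)) = -17892 + (4274 - 21410*I*√209/19) = -13618 - 21410*I*√209/19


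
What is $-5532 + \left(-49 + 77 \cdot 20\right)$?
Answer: $-4041$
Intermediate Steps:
$-5532 + \left(-49 + 77 \cdot 20\right) = -5532 + \left(-49 + 1540\right) = -5532 + 1491 = -4041$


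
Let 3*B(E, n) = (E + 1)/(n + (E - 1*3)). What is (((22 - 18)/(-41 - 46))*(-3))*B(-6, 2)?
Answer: 20/609 ≈ 0.032841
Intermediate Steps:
B(E, n) = (1 + E)/(3*(-3 + E + n)) (B(E, n) = ((E + 1)/(n + (E - 1*3)))/3 = ((1 + E)/(n + (E - 3)))/3 = ((1 + E)/(n + (-3 + E)))/3 = ((1 + E)/(-3 + E + n))/3 = (1 + E)/(3*(-3 + E + n)))
(((22 - 18)/(-41 - 46))*(-3))*B(-6, 2) = (((22 - 18)/(-41 - 46))*(-3))*((1 - 6)/(3*(-3 - 6 + 2))) = ((4/(-87))*(-3))*((⅓)*(-5)/(-7)) = ((4*(-1/87))*(-3))*((⅓)*(-⅐)*(-5)) = -4/87*(-3)*(5/21) = (4/29)*(5/21) = 20/609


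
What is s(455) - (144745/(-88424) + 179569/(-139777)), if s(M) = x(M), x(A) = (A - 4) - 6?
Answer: 5536150675481/12359641448 ≈ 447.92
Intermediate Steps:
x(A) = -10 + A (x(A) = (-4 + A) - 6 = -10 + A)
s(M) = -10 + M
s(455) - (144745/(-88424) + 179569/(-139777)) = (-10 + 455) - (144745/(-88424) + 179569/(-139777)) = 445 - (144745*(-1/88424) + 179569*(-1/139777)) = 445 - (-144745/88424 - 179569/139777) = 445 - 1*(-36110231121/12359641448) = 445 + 36110231121/12359641448 = 5536150675481/12359641448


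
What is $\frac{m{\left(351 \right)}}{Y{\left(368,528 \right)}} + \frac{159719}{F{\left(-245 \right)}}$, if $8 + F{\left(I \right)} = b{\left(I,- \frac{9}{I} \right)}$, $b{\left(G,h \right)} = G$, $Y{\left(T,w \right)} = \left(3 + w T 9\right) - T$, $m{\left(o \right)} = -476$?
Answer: $- \frac{279248188177}{442337863} \approx -631.3$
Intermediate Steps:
$Y{\left(T,w \right)} = 3 - T + 9 T w$ ($Y{\left(T,w \right)} = \left(3 + T w 9\right) - T = \left(3 + 9 T w\right) - T = 3 - T + 9 T w$)
$F{\left(I \right)} = -8 + I$
$\frac{m{\left(351 \right)}}{Y{\left(368,528 \right)}} + \frac{159719}{F{\left(-245 \right)}} = - \frac{476}{3 - 368 + 9 \cdot 368 \cdot 528} + \frac{159719}{-8 - 245} = - \frac{476}{3 - 368 + 1748736} + \frac{159719}{-253} = - \frac{476}{1748371} + 159719 \left(- \frac{1}{253}\right) = \left(-476\right) \frac{1}{1748371} - \frac{159719}{253} = - \frac{476}{1748371} - \frac{159719}{253} = - \frac{279248188177}{442337863}$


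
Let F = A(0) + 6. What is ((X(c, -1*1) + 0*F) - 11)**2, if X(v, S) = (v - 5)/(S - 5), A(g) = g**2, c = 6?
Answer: 4489/36 ≈ 124.69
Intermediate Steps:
X(v, S) = (-5 + v)/(-5 + S)
F = 6 (F = 0**2 + 6 = 0 + 6 = 6)
((X(c, -1*1) + 0*F) - 11)**2 = (((-5 + 6)/(-5 - 1*1) + 0*6) - 11)**2 = ((1/(-5 - 1) + 0) - 11)**2 = ((1/(-6) + 0) - 11)**2 = ((-1/6*1 + 0) - 11)**2 = ((-1/6 + 0) - 11)**2 = (-1/6 - 11)**2 = (-67/6)**2 = 4489/36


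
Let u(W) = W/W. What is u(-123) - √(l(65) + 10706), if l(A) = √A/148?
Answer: 1 - √(58626056 + 37*√65)/74 ≈ -102.47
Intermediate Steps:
u(W) = 1
l(A) = √A/148
u(-123) - √(l(65) + 10706) = 1 - √(√65/148 + 10706) = 1 - √(10706 + √65/148)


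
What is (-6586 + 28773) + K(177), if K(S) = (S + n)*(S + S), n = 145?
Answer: 136175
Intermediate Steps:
K(S) = 2*S*(145 + S) (K(S) = (S + 145)*(S + S) = (145 + S)*(2*S) = 2*S*(145 + S))
(-6586 + 28773) + K(177) = (-6586 + 28773) + 2*177*(145 + 177) = 22187 + 2*177*322 = 22187 + 113988 = 136175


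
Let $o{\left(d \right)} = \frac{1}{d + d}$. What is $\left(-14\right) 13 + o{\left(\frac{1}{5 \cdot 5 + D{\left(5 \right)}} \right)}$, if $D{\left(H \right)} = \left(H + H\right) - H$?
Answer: $-167$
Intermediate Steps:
$D{\left(H \right)} = H$ ($D{\left(H \right)} = 2 H - H = H$)
$o{\left(d \right)} = \frac{1}{2 d}$
$\left(-14\right) 13 + o{\left(\frac{1}{5 \cdot 5 + D{\left(5 \right)}} \right)} = \left(-14\right) 13 + \frac{1}{2 \frac{1}{5 \cdot 5 + 5}} = -182 + \frac{1}{2 \frac{1}{25 + 5}} = -182 + \frac{1}{2 \cdot \frac{1}{30}} = -182 + \frac{\frac{1}{\frac{1}{30}}}{2} = -182 + \frac{1}{2} \cdot 30 = -182 + 15 = -167$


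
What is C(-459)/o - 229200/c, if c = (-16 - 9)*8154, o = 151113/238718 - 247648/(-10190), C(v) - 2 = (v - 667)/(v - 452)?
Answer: 47090899088676656/37548711816325983 ≈ 1.2541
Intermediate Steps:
C(v) = 2 + (-667 + v)/(-452 + v) (C(v) = 2 + (v - 667)/(v - 452) = 2 + (-667 + v)/(-452 + v))
o = 30328938367/1216268210 (o = 151113*(1/238718) - 247648*(-1/10190) = 151113/238718 + 123824/5095 = 30328938367/1216268210 ≈ 24.936)
c = -203850 (c = -25*8154 = -203850)
C(-459)/o - 229200/c = ((-1571 + 3*(-459))/(-452 - 459))/(30328938367/1216268210) - 229200/(-203850) = ((-1571 - 1377)/(-911))*(1216268210/30328938367) - 229200*(-1/203850) = -1/911*(-2948)*(1216268210/30328938367) + 1528/1359 = (2948/911)*(1216268210/30328938367) + 1528/1359 = 3585558683080/27629662852337 + 1528/1359 = 47090899088676656/37548711816325983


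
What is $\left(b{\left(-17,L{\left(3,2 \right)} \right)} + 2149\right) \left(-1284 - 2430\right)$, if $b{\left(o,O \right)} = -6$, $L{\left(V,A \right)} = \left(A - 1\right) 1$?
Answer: $-7959102$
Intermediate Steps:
$L{\left(V,A \right)} = -1 + A$ ($L{\left(V,A \right)} = \left(-1 + A\right) 1 = -1 + A$)
$\left(b{\left(-17,L{\left(3,2 \right)} \right)} + 2149\right) \left(-1284 - 2430\right) = \left(-6 + 2149\right) \left(-1284 - 2430\right) = 2143 \left(-3714\right) = -7959102$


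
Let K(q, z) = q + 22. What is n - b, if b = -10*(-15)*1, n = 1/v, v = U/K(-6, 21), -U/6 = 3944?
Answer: -221851/1479 ≈ -150.00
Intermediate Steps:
U = -23664 (U = -6*3944 = -23664)
K(q, z) = 22 + q
v = -1479 (v = -23664/(22 - 6) = -23664/16 = -23664*1/16 = -1479)
n = -1/1479 (n = 1/(-1479) = -1/1479 ≈ -0.00067613)
b = 150 (b = 150*1 = 150)
n - b = -1/1479 - 1*150 = -1/1479 - 150 = -221851/1479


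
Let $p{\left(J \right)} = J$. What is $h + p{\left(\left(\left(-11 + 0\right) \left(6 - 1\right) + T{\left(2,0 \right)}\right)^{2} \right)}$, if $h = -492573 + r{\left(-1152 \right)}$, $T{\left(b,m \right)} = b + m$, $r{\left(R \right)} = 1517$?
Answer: $-488247$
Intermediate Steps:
$h = -491056$ ($h = -492573 + 1517 = -491056$)
$h + p{\left(\left(\left(-11 + 0\right) \left(6 - 1\right) + T{\left(2,0 \right)}\right)^{2} \right)} = -491056 + \left(\left(-11 + 0\right) \left(6 - 1\right) + \left(2 + 0\right)\right)^{2} = -491056 + \left(\left(-11\right) 5 + 2\right)^{2} = -491056 + \left(-55 + 2\right)^{2} = -491056 + \left(-53\right)^{2} = -491056 + 2809 = -488247$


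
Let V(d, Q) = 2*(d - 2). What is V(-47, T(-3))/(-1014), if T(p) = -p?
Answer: 49/507 ≈ 0.096647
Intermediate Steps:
V(d, Q) = -4 + 2*d (V(d, Q) = 2*(-2 + d) = -4 + 2*d)
V(-47, T(-3))/(-1014) = (-4 + 2*(-47))/(-1014) = (-4 - 94)*(-1/1014) = -98*(-1/1014) = 49/507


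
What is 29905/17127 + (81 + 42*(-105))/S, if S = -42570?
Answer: 1237097/669510 ≈ 1.8478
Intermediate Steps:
29905/17127 + (81 + 42*(-105))/S = 29905/17127 + (81 + 42*(-105))/(-42570) = 29905*(1/17127) + (81 - 4410)*(-1/42570) = 29905/17127 - 4329*(-1/42570) = 29905/17127 + 481/4730 = 1237097/669510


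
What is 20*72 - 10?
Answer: 1430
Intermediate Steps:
20*72 - 10 = 1440 - 10 = 1430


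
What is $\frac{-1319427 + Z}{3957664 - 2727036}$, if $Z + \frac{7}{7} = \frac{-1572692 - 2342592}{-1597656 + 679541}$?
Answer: $- \frac{302845680734}{282464506555} \approx -1.0722$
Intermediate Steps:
$Z = \frac{2997169}{918115}$ ($Z = -1 + \frac{-1572692 - 2342592}{-1597656 + 679541} = -1 - \frac{3915284}{-918115} = -1 - - \frac{3915284}{918115} = -1 + \frac{3915284}{918115} = \frac{2997169}{918115} \approx 3.2645$)
$\frac{-1319427 + Z}{3957664 - 2727036} = \frac{-1319427 + \frac{2997169}{918115}}{3957664 - 2727036} = - \frac{1211382722936}{918115 \cdot 1230628} = \left(- \frac{1211382722936}{918115}\right) \frac{1}{1230628} = - \frac{302845680734}{282464506555}$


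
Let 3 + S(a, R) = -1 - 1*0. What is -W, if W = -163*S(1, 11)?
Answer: -652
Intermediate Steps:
S(a, R) = -4 (S(a, R) = -3 + (-1 - 1*0) = -3 + (-1 + 0) = -3 - 1 = -4)
W = 652 (W = -163*(-4) = 652)
-W = -1*652 = -652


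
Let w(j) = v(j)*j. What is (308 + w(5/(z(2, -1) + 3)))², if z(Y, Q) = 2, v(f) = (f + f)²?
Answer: 97344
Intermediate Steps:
v(f) = 4*f² (v(f) = (2*f)² = 4*f²)
w(j) = 4*j³ (w(j) = (4*j²)*j = 4*j³)
(308 + w(5/(z(2, -1) + 3)))² = (308 + 4*(5/(2 + 3))³)² = (308 + 4*(5/5)³)² = (308 + 4*((⅕)*5)³)² = (308 + 4*1³)² = (308 + 4*1)² = (308 + 4)² = 312² = 97344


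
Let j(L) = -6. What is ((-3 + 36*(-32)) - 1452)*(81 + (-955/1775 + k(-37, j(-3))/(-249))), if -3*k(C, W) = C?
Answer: -18530706337/88395 ≈ -2.0964e+5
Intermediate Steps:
k(C, W) = -C/3
((-3 + 36*(-32)) - 1452)*(81 + (-955/1775 + k(-37, j(-3))/(-249))) = ((-3 + 36*(-32)) - 1452)*(81 + (-955/1775 - ⅓*(-37)/(-249))) = ((-3 - 1152) - 1452)*(81 + (-955*1/1775 + (37/3)*(-1/249))) = (-1155 - 1452)*(81 + (-191/355 - 37/747)) = -2607*(81 - 155812/265185) = -2607*21324173/265185 = -18530706337/88395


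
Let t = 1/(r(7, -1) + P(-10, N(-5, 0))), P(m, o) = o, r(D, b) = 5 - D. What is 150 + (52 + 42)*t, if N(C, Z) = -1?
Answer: 356/3 ≈ 118.67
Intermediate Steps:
t = -⅓ (t = 1/((5 - 1*7) - 1) = 1/((5 - 7) - 1) = 1/(-2 - 1) = 1/(-3) = -⅓ ≈ -0.33333)
150 + (52 + 42)*t = 150 + (52 + 42)*(-⅓) = 150 + 94*(-⅓) = 150 - 94/3 = 356/3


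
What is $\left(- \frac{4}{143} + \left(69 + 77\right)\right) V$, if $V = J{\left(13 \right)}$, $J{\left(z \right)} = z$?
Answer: $\frac{20874}{11} \approx 1897.6$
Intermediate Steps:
$V = 13$
$\left(- \frac{4}{143} + \left(69 + 77\right)\right) V = \left(- \frac{4}{143} + \left(69 + 77\right)\right) 13 = \left(\left(-4\right) \frac{1}{143} + 146\right) 13 = \left(- \frac{4}{143} + 146\right) 13 = \frac{20874}{143} \cdot 13 = \frac{20874}{11}$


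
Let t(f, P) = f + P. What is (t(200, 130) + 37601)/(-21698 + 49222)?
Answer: 37931/27524 ≈ 1.3781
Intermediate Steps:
t(f, P) = P + f
(t(200, 130) + 37601)/(-21698 + 49222) = ((130 + 200) + 37601)/(-21698 + 49222) = (330 + 37601)/27524 = 37931*(1/27524) = 37931/27524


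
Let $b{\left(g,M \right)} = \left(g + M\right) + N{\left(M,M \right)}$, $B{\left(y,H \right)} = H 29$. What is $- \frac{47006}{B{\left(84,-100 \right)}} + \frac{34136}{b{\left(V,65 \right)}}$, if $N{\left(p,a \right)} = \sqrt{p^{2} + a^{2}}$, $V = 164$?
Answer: $\frac{12368779273}{63786950} - \frac{2218840 \sqrt{2}}{43991} \approx 122.58$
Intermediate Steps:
$N{\left(p,a \right)} = \sqrt{a^{2} + p^{2}}$
$B{\left(y,H \right)} = 29 H$
$b{\left(g,M \right)} = M + g + \sqrt{2} \sqrt{M^{2}}$ ($b{\left(g,M \right)} = \left(g + M\right) + \sqrt{M^{2} + M^{2}} = \left(M + g\right) + \sqrt{2 M^{2}} = \left(M + g\right) + \sqrt{2} \sqrt{M^{2}} = M + g + \sqrt{2} \sqrt{M^{2}}$)
$- \frac{47006}{B{\left(84,-100 \right)}} + \frac{34136}{b{\left(V,65 \right)}} = - \frac{47006}{29 \left(-100\right)} + \frac{34136}{65 + 164 + \sqrt{2} \sqrt{65^{2}}} = - \frac{47006}{-2900} + \frac{34136}{65 + 164 + \sqrt{2} \sqrt{4225}} = \left(-47006\right) \left(- \frac{1}{2900}\right) + \frac{34136}{65 + 164 + \sqrt{2} \cdot 65} = \frac{23503}{1450} + \frac{34136}{65 + 164 + 65 \sqrt{2}} = \frac{23503}{1450} + \frac{34136}{229 + 65 \sqrt{2}}$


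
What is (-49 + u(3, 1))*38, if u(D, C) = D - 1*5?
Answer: -1938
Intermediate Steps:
u(D, C) = -5 + D (u(D, C) = D - 5 = -5 + D)
(-49 + u(3, 1))*38 = (-49 + (-5 + 3))*38 = (-49 - 2)*38 = -51*38 = -1938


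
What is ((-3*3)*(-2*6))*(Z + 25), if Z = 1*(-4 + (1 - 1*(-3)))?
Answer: 2700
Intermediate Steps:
Z = 0 (Z = 1*(-4 + (1 + 3)) = 1*(-4 + 4) = 1*0 = 0)
((-3*3)*(-2*6))*(Z + 25) = ((-3*3)*(-2*6))*(0 + 25) = -9*(-12)*25 = 108*25 = 2700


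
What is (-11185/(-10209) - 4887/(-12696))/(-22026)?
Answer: -63965381/951622052688 ≈ -6.7217e-5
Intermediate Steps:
(-11185/(-10209) - 4887/(-12696))/(-22026) = (-11185*(-1/10209) - 4887*(-1/12696))*(-1/22026) = (11185/10209 + 1629/4232)*(-1/22026) = (63965381/43204488)*(-1/22026) = -63965381/951622052688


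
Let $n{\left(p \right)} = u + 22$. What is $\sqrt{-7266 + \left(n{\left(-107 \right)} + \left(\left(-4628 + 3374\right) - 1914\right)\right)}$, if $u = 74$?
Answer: $i \sqrt{10338} \approx 101.68 i$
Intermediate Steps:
$n{\left(p \right)} = 96$ ($n{\left(p \right)} = 74 + 22 = 96$)
$\sqrt{-7266 + \left(n{\left(-107 \right)} + \left(\left(-4628 + 3374\right) - 1914\right)\right)} = \sqrt{-7266 + \left(96 + \left(\left(-4628 + 3374\right) - 1914\right)\right)} = \sqrt{-7266 + \left(96 - 3168\right)} = \sqrt{-7266 - 3072} = \sqrt{-10338} = i \sqrt{10338}$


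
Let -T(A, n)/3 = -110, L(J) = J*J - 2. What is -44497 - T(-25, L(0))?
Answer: -44827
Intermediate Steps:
L(J) = -2 + J² (L(J) = J² - 2 = -2 + J²)
T(A, n) = 330 (T(A, n) = -3*(-110) = 330)
-44497 - T(-25, L(0)) = -44497 - 1*330 = -44497 - 330 = -44827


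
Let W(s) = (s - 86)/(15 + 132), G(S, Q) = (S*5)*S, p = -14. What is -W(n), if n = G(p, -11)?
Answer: -298/49 ≈ -6.0816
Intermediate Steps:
G(S, Q) = 5*S² (G(S, Q) = (5*S)*S = 5*S²)
n = 980 (n = 5*(-14)² = 5*196 = 980)
W(s) = -86/147 + s/147 (W(s) = (-86 + s)/147 = (-86 + s)*(1/147) = -86/147 + s/147)
-W(n) = -(-86/147 + (1/147)*980) = -(-86/147 + 20/3) = -1*298/49 = -298/49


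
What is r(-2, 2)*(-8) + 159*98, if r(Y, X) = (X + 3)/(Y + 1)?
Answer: 15622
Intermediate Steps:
r(Y, X) = (3 + X)/(1 + Y)
r(-2, 2)*(-8) + 159*98 = ((3 + 2)/(1 - 2))*(-8) + 159*98 = (5/(-1))*(-8) + 15582 = -1*5*(-8) + 15582 = -5*(-8) + 15582 = 40 + 15582 = 15622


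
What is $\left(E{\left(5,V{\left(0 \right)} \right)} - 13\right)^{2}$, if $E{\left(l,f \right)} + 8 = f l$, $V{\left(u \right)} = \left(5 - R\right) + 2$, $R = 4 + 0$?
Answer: $36$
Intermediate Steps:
$R = 4$
$V{\left(u \right)} = 3$ ($V{\left(u \right)} = \left(5 - 4\right) + 2 = 1 + 2 = 3$)
$E{\left(l,f \right)} = -8 + f l$
$\left(E{\left(5,V{\left(0 \right)} \right)} - 13\right)^{2} = \left(\left(-8 + 3 \cdot 5\right) - 13\right)^{2} = \left(\left(-8 + 15\right) - 13\right)^{2} = \left(7 - 13\right)^{2} = \left(-6\right)^{2} = 36$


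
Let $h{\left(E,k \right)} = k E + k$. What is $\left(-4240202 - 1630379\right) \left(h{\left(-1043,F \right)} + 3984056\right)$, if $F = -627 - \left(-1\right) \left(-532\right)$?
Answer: $-30478494977454$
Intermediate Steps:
$F = -1159$ ($F = -627 - 532 = -1159$)
$h{\left(E,k \right)} = k + E k$ ($h{\left(E,k \right)} = E k + k = k + E k$)
$\left(-4240202 - 1630379\right) \left(h{\left(-1043,F \right)} + 3984056\right) = \left(-4240202 - 1630379\right) \left(- 1159 \left(1 - 1043\right) + 3984056\right) = - 5870581 \left(\left(-1159\right) \left(-1042\right) + 3984056\right) = - 5870581 \left(1207678 + 3984056\right) = \left(-5870581\right) 5191734 = -30478494977454$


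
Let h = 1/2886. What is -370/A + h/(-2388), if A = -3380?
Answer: 9807503/89592984 ≈ 0.10947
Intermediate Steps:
h = 1/2886 ≈ 0.00034650
-370/A + h/(-2388) = -370/(-3380) + (1/2886)/(-2388) = -370*(-1/3380) + (1/2886)*(-1/2388) = 37/338 - 1/6891768 = 9807503/89592984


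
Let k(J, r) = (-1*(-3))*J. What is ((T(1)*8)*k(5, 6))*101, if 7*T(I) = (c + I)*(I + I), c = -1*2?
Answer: -24240/7 ≈ -3462.9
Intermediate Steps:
c = -2
k(J, r) = 3*J
T(I) = 2*I*(-2 + I)/7 (T(I) = ((-2 + I)*(I + I))/7 = ((-2 + I)*(2*I))/7 = (2*I*(-2 + I))/7 = 2*I*(-2 + I)/7)
((T(1)*8)*k(5, 6))*101 = ((((2/7)*1*(-2 + 1))*8)*(3*5))*101 = ((((2/7)*1*(-1))*8)*15)*101 = (-2/7*8*15)*101 = -16/7*15*101 = -240/7*101 = -24240/7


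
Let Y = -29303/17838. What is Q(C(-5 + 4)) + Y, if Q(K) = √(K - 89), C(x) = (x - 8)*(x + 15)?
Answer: -29303/17838 + I*√215 ≈ -1.6427 + 14.663*I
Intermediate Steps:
C(x) = (-8 + x)*(15 + x)
Y = -29303/17838 (Y = -29303*1/17838 = -29303/17838 ≈ -1.6427)
Q(K) = √(-89 + K)
Q(C(-5 + 4)) + Y = √(-89 + (-120 + (-5 + 4)² + 7*(-5 + 4))) - 29303/17838 = √(-89 + (-120 + (-1)² + 7*(-1))) - 29303/17838 = √(-89 + (-120 + 1 - 7)) - 29303/17838 = √(-89 - 126) - 29303/17838 = √(-215) - 29303/17838 = I*√215 - 29303/17838 = -29303/17838 + I*√215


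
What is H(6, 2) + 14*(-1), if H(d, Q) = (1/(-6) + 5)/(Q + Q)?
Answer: -307/24 ≈ -12.792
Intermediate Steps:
H(d, Q) = 29/(12*Q) (H(d, Q) = (-⅙ + 5)/((2*Q)) = 29*(1/(2*Q))/6 = 29/(12*Q))
H(6, 2) + 14*(-1) = (29/12)/2 + 14*(-1) = (29/12)*(½) - 14 = 29/24 - 14 = -307/24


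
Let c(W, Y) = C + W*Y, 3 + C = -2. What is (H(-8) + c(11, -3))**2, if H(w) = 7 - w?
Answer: 529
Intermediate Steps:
C = -5 (C = -3 - 2 = -5)
c(W, Y) = -5 + W*Y
(H(-8) + c(11, -3))**2 = ((7 - 1*(-8)) + (-5 + 11*(-3)))**2 = ((7 + 8) + (-5 - 33))**2 = (15 - 38)**2 = (-23)**2 = 529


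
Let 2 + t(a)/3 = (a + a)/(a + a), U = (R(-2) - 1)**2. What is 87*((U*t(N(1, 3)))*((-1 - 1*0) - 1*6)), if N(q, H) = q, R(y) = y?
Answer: 16443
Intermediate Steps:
U = 9 (U = (-2 - 1)**2 = (-3)**2 = 9)
t(a) = -3 (t(a) = -6 + 3*((a + a)/(a + a)) = -6 + 3*((2*a)/((2*a))) = -6 + 3*((2*a)*(1/(2*a))) = -6 + 3*1 = -6 + 3 = -3)
87*((U*t(N(1, 3)))*((-1 - 1*0) - 1*6)) = 87*((9*(-3))*((-1 - 1*0) - 1*6)) = 87*(-27*((-1 + 0) - 6)) = 87*(-27*(-1 - 6)) = 87*(-27*(-7)) = 87*189 = 16443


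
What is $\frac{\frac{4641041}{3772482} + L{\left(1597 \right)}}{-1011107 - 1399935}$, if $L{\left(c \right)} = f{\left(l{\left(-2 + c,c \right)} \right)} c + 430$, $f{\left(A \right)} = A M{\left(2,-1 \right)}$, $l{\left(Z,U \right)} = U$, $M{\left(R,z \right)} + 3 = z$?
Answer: $\frac{38483861372251}{9095612546244} \approx 4.231$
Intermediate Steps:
$M{\left(R,z \right)} = -3 + z$
$f{\left(A \right)} = - 4 A$ ($f{\left(A \right)} = A \left(-3 - 1\right) = A \left(-4\right) = - 4 A$)
$L{\left(c \right)} = 430 - 4 c^{2}$ ($L{\left(c \right)} = - 4 c c + 430 = - 4 c^{2} + 430 = 430 - 4 c^{2}$)
$\frac{\frac{4641041}{3772482} + L{\left(1597 \right)}}{-1011107 - 1399935} = \frac{\frac{4641041}{3772482} + \left(430 - 4 \cdot 1597^{2}\right)}{-1011107 - 1399935} = \frac{4641041 \cdot \frac{1}{3772482} + \left(430 - 10201636\right)}{-2411042} = \left(\frac{4641041}{3772482} + \left(430 - 10201636\right)\right) \left(- \frac{1}{2411042}\right) = \left(\frac{4641041}{3772482} - 10201206\right) \left(- \frac{1}{2411042}\right) = \left(- \frac{38483861372251}{3772482}\right) \left(- \frac{1}{2411042}\right) = \frac{38483861372251}{9095612546244}$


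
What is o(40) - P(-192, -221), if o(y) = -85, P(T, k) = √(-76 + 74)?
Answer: -85 - I*√2 ≈ -85.0 - 1.4142*I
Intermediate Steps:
P(T, k) = I*√2 (P(T, k) = √(-2) = I*√2)
o(40) - P(-192, -221) = -85 - I*√2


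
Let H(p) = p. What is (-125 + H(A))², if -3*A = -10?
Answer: 133225/9 ≈ 14803.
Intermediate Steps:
A = 10/3 (A = -⅓*(-10) = 10/3 ≈ 3.3333)
(-125 + H(A))² = (-125 + 10/3)² = (-365/3)² = 133225/9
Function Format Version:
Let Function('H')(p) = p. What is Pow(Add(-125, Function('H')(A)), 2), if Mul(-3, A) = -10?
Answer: Rational(133225, 9) ≈ 14803.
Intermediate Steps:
A = Rational(10, 3) (A = Mul(Rational(-1, 3), -10) = Rational(10, 3) ≈ 3.3333)
Pow(Add(-125, Function('H')(A)), 2) = Pow(Add(-125, Rational(10, 3)), 2) = Pow(Rational(-365, 3), 2) = Rational(133225, 9)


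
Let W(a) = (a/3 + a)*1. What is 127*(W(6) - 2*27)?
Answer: -5842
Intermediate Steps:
W(a) = 4*a/3 (W(a) = (a*(⅓) + a)*1 = (a/3 + a)*1 = (4*a/3)*1 = 4*a/3)
127*(W(6) - 2*27) = 127*((4/3)*6 - 2*27) = 127*(8 - 54) = 127*(-46) = -5842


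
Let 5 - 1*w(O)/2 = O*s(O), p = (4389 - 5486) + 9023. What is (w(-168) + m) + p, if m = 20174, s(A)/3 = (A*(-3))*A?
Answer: -85321266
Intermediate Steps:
s(A) = -9*A² (s(A) = 3*((A*(-3))*A) = 3*((-3*A)*A) = 3*(-3*A²) = -9*A²)
p = 7926 (p = -1097 + 9023 = 7926)
w(O) = 10 + 18*O³ (w(O) = 10 - 2*O*(-9*O²) = 10 - (-18)*O³ = 10 + 18*O³)
(w(-168) + m) + p = ((10 + 18*(-168)³) + 20174) + 7926 = ((10 + 18*(-4741632)) + 20174) + 7926 = ((10 - 85349376) + 20174) + 7926 = (-85349366 + 20174) + 7926 = -85329192 + 7926 = -85321266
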